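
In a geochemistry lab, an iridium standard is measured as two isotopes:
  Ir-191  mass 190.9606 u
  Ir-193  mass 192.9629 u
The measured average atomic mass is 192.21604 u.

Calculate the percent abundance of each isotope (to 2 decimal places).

Ir-191: 37.30%, Ir-193: 62.70%

With x = fraction of Ir-191 (so Ir-193 is 1 − x):
190.9606·x + 192.9629·(1 − x) = 192.21604
(190.9606 − 192.9629)·x = 192.21604 − 192.9629
x = -0.74686 / -2.0023 = 0.37300 → 37.30% Ir-191, 62.70% Ir-193.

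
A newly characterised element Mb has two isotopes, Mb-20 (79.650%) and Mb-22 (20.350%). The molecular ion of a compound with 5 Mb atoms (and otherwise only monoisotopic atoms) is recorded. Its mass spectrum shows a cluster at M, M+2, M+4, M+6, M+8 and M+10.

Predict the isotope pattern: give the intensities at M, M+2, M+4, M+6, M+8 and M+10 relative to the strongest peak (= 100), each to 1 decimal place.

Each Mb atom is independently Mb-20 (p = 0.79650) or Mb-22 (q = 0.20350); the cluster is the binomial expansion (p + q)^5.
P(M) = 0.79650^5 = 0.320574
P(M+2) = 5 × 0.79650^4 × 0.20350^1 = 0.409522
P(M+4) = 10 × 0.79650^3 × 0.20350^2 = 0.209260
P(M+6) = 10 × 0.79650^2 × 0.20350^3 = 0.053464
P(M+8) = 5 × 0.79650^1 × 0.20350^4 = 0.006830
P(M+10) = 0.20350^5 = 0.000349
The M+2 peak is largest (0.409522); scaling to 100 gives 78.3 : 100.0 : 51.1 : 13.1 : 1.7 : 0.1.

78.3 : 100.0 : 51.1 : 13.1 : 1.7 : 0.1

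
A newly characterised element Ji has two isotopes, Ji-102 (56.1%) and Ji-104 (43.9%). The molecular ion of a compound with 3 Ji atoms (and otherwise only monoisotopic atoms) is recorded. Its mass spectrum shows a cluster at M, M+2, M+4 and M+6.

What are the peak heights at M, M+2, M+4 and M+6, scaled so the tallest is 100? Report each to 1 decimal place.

42.6 : 100.0 : 78.3 : 20.4

Expanding (0.561 + 0.439)^3:
P(M) = 0.561^3 = 0.176558
P(M+2) = 3 × 0.561^2 × 0.439^1 = 0.414488
P(M+4) = 3 × 0.561^1 × 0.439^2 = 0.324349
P(M+6) = 0.439^3 = 0.084605
The M+2 peak is largest (0.414488); scaling to 100 gives 42.6 : 100.0 : 78.3 : 20.4.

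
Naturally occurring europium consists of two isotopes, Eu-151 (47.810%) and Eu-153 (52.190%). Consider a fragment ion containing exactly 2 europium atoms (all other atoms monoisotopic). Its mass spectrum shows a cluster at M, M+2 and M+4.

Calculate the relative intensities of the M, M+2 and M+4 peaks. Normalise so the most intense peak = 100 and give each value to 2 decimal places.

Each Eu atom is independently Eu-151 (p = 0.47810) or Eu-153 (q = 0.52190); the cluster is the binomial expansion (p + q)^2.
P(M) = 0.47810^2 = 0.228580
P(M+2) = 2 × 0.47810^1 × 0.52190^1 = 0.499041
P(M+4) = 0.52190^2 = 0.272380
The M+2 peak is largest (0.499041); scaling to 100 gives 45.80 : 100.00 : 54.58.

45.80 : 100.00 : 54.58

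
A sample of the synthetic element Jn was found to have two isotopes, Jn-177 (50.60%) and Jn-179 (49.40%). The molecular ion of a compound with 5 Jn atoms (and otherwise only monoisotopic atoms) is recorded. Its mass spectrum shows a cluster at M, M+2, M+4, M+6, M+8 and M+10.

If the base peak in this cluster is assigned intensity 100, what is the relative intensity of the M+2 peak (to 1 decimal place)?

(0.5060 + 0.4940)^5 gives M 0.0332, M+2 0.1619, M+4 0.3162, M+6 0.3087, M+8 0.1507, M+10 0.0294; the largest is M+4.
P(M+4) = C(5,2) × 0.5060^3 × 0.4940^2 = 10 × 0.12955422 × 0.244036 = 0.316159 (base)
P(M+2) = C(5,1) × 0.5060^4 × 0.4940^1 = 5 × 0.06555443 × 0.4940 = 0.161919
Relative intensity = 0.161919 / 0.316159 × 100 = 51.2

51.2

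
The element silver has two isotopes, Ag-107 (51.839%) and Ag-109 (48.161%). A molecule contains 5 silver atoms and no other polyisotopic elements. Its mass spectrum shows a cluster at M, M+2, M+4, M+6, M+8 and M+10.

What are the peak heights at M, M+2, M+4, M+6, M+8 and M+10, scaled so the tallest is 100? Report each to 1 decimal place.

11.6 : 53.8 : 100.0 : 92.9 : 43.2 : 8.0

Each Ag atom is independently Ag-107 (p = 0.51839) or Ag-109 (q = 0.48161); the cluster is the binomial expansion (p + q)^5.
P(M) = 0.51839^5 = 0.037435
P(M+2) = 5 × 0.51839^4 × 0.48161^1 = 0.173897
P(M+4) = 10 × 0.51839^3 × 0.48161^2 = 0.323118
P(M+6) = 10 × 0.51839^2 × 0.48161^3 = 0.300192
P(M+8) = 5 × 0.51839^1 × 0.48161^4 = 0.139447
P(M+10) = 0.48161^5 = 0.025911
The M+4 peak is largest (0.323118); scaling to 100 gives 11.6 : 53.8 : 100.0 : 92.9 : 43.2 : 8.0.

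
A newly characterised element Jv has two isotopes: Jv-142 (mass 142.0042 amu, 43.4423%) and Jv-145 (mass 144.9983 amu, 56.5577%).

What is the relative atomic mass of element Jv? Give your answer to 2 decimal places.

143.70 amu

Ar = Σ fᵢ·mᵢ = 0.434423 × 142.0042 + 0.565577 × 144.9983
= 61.68989 + 82.00770 = 143.69759 amu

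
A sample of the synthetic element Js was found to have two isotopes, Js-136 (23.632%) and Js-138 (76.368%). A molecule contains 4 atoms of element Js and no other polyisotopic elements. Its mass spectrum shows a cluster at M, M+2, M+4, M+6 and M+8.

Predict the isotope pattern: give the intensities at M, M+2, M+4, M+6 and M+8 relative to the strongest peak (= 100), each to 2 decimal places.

Expanding (0.23632 + 0.76368)^4:
P(M) = 0.23632^4 = 0.003119
P(M+2) = 4 × 0.23632^3 × 0.76368^1 = 0.040316
P(M+4) = 6 × 0.23632^2 × 0.76368^2 = 0.195423
P(M+6) = 4 × 0.23632^1 × 0.76368^3 = 0.421012
P(M+8) = 0.76368^4 = 0.340131
The M+6 peak is largest (0.421012); scaling to 100 gives 0.74 : 9.58 : 46.42 : 100.00 : 80.79.

0.74 : 9.58 : 46.42 : 100.00 : 80.79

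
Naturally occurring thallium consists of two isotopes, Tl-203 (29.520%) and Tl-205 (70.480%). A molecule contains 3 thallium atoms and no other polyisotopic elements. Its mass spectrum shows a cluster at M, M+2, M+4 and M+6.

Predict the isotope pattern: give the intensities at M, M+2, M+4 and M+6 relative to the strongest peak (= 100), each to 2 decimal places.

5.85 : 41.88 : 100.00 : 79.58

Each Tl atom is independently Tl-203 (p = 0.29520) or Tl-205 (q = 0.70480); the cluster is the binomial expansion (p + q)^3.
P(M) = 0.29520^3 = 0.025725
P(M+2) = 3 × 0.29520^2 × 0.70480^1 = 0.184255
P(M+4) = 3 × 0.29520^1 × 0.70480^2 = 0.439916
P(M+6) = 0.70480^3 = 0.350104
The M+4 peak is largest (0.439916); scaling to 100 gives 5.85 : 41.88 : 100.00 : 79.58.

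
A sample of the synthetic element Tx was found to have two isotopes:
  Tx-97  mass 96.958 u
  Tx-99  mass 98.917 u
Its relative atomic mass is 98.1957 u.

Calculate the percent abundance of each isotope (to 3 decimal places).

Writing the weighted mean with unknown fraction x of Tx-97:
96.958·x + 98.917·(1 − x) = 98.1957
(96.958 − 98.917)·x = 98.1957 − 98.917
x = -0.7213 / -1.959 = 0.36820 → 36.820% Tx-97, 63.180% Tx-99.

Tx-97: 36.820%, Tx-99: 63.180%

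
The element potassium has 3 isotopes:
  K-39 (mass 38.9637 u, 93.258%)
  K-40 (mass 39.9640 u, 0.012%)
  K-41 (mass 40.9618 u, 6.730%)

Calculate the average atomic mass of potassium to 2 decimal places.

39.10 u

The abundance-weighted mean is 0.93258 × 38.9637 + 0.00012 × 39.9640 + 0.06730 × 40.9618
= 36.33677 + 0.00480 + 2.75673 = 39.09830 u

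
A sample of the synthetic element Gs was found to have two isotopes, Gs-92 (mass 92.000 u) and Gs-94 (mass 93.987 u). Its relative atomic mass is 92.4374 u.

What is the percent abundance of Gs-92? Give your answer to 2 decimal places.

77.99%

With x = fraction of Gs-92 (so Gs-94 is 1 − x):
92.000·x + 93.987·(1 − x) = 92.4374
(92.000 − 93.987)·x = 92.4374 − 93.987
x = -1.5496 / -1.987 = 0.77987 → 77.99% Gs-92, 22.01% Gs-94.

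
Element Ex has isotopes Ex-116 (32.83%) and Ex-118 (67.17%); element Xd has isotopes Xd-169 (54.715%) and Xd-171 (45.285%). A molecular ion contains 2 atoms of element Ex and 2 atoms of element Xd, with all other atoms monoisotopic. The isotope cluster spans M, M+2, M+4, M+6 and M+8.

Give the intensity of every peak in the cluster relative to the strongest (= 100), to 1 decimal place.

8.6 : 49.4 : 100.0 : 83.6 : 24.6

Element Ex pattern (n=2): 0.10778089 : 0.44103822 : 0.45118089
Element Xd pattern (n=2): 0.29937312 : 0.49555375 : 0.20507312
Convolve the two distributions (both contribute in 2-u steps):
  M: 0.10778089×0.29937312 = 0.032267
  M+2: 0.10778089×0.49555375 + 0.44103822×0.29937312 = 0.185446
  M+4: 0.10778089×0.20507312 + 0.44103822×0.49555375 + 0.45118089×0.29937312 = 0.375733
  M+6: 0.44103822×0.20507312 + 0.45118089×0.49555375 = 0.314029
  M+8: 0.45118089×0.20507312 = 0.092525
Scale to base peak (0.375733) = 100: 8.6 : 49.4 : 100.0 : 83.6 : 24.6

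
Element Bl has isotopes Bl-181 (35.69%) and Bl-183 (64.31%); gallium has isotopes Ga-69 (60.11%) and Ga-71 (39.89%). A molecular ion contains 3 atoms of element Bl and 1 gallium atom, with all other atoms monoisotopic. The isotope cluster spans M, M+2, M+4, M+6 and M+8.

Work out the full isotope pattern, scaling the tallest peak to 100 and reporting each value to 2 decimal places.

Element Bl pattern (n=3): 0.04546107 : 0.24574962 : 0.44281755 : 0.26597176
Gallium pattern (n=1): 0.6011 : 0.3989
Convolve the two distributions (both contribute in 2-u steps):
  M: 0.04546107×0.6011 = 0.027327
  M+2: 0.04546107×0.3989 + 0.24574962×0.6011 = 0.165855
  M+4: 0.24574962×0.3989 + 0.44281755×0.6011 = 0.364207
  M+6: 0.44281755×0.3989 + 0.26597176×0.6011 = 0.336516
  M+8: 0.26597176×0.3989 = 0.106096
Scale to base peak (0.364207) = 100: 7.50 : 45.54 : 100.00 : 92.40 : 29.13

7.50 : 45.54 : 100.00 : 92.40 : 29.13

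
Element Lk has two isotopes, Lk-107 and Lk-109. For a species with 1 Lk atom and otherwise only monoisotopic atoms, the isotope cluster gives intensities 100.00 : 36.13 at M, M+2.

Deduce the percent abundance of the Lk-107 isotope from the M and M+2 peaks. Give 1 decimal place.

Let p = fractional abundance of Lk-107. I(M+2)/I(M) = [C(1,1)·p^0·(1−p)] / p^1 = 1·(1−p)/p = 36.13/100.00 = 0.3613
(1−p)/p = 0.3613/1 = 0.3613  ⇒  p = 1/(1 + 0.3613) = 0.7346
Lk-107: 73.5%, Lk-109: 26.5%.

73.5%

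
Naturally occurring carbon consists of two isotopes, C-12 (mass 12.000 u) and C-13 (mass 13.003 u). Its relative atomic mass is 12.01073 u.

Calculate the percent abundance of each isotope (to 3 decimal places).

With x = fraction of C-12 (so C-13 is 1 − x):
12.000·x + 13.003·(1 − x) = 12.01073
(12.000 − 13.003)·x = 12.01073 − 13.003
x = -0.99227 / -1.003 = 0.98930 → 98.930% C-12, 1.070% C-13.

C-12: 98.930%, C-13: 1.070%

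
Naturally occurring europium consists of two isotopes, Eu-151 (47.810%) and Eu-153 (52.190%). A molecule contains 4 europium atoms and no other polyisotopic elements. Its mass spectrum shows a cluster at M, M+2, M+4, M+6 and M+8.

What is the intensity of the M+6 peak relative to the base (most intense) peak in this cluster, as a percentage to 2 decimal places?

72.77%

(0.47810 + 0.52190)^4 gives M 0.0522, M+2 0.2281, M+4 0.3736, M+6 0.2719, M+8 0.0742; the largest is M+4.
P(M+4) = C(4,2) × 0.47810^2 × 0.52190^2 = 6 × 0.22857961 × 0.27237961 = 0.373563 (base)
P(M+6) = C(4,3) × 0.47810^1 × 0.52190^3 = 4 × 0.4781 × 0.14215492 = 0.271857
Relative intensity = 0.271857 / 0.373563 × 100 = 72.77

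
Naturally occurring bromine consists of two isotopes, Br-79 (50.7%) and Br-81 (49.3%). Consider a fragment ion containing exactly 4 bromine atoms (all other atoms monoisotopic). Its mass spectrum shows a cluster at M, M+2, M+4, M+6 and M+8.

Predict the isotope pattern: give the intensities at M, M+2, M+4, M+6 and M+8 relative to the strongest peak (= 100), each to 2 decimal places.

17.63 : 68.56 : 100.00 : 64.83 : 15.76

Expanding (0.507 + 0.493)^4:
P(M) = 0.507^4 = 0.066074
P(M+2) = 4 × 0.507^3 × 0.493^1 = 0.256999
P(M+4) = 6 × 0.507^2 × 0.493^2 = 0.374853
P(M+6) = 4 × 0.507^1 × 0.493^3 = 0.243001
P(M+8) = 0.493^4 = 0.059073
The M+4 peak is largest (0.374853); scaling to 100 gives 17.63 : 68.56 : 100.00 : 64.83 : 15.76.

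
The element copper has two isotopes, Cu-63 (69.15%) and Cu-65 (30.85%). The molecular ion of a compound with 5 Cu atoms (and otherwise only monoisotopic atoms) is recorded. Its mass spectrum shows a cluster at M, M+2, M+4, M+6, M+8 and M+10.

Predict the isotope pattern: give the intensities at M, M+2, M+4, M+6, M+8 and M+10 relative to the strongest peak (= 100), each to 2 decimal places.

44.83 : 100.00 : 89.23 : 39.81 : 8.88 : 0.79

Each Cu atom is independently Cu-63 (p = 0.6915) or Cu-65 (q = 0.3085); the cluster is the binomial expansion (p + q)^5.
P(M) = 0.6915^5 = 0.158111
P(M+2) = 5 × 0.6915^4 × 0.3085^1 = 0.352691
P(M+4) = 10 × 0.6915^3 × 0.3085^2 = 0.314693
P(M+6) = 10 × 0.6915^2 × 0.3085^3 = 0.140394
P(M+8) = 5 × 0.6915^1 × 0.3085^4 = 0.031317
P(M+10) = 0.3085^5 = 0.002794
The M+2 peak is largest (0.352691); scaling to 100 gives 44.83 : 100.00 : 89.23 : 39.81 : 8.88 : 0.79.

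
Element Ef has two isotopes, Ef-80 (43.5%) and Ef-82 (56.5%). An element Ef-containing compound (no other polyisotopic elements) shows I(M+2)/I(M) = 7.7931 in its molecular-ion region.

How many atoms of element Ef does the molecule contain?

The M+2/M ratio from n Ef atoms is n · q/p = n · 0.565/0.435.
n = 7.7931 × 0.435/0.565 = 6.00 ≈ 6

6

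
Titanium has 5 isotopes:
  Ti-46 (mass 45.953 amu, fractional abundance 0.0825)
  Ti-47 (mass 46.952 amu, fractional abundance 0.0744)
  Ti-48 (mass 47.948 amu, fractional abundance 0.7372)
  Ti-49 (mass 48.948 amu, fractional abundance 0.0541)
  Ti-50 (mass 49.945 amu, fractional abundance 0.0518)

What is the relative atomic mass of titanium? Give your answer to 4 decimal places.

47.8669 amu

Average mass = Σ (abundance × isotope mass) = 0.0825 × 45.953 + 0.0744 × 46.952 + 0.7372 × 47.948 + 0.0541 × 48.948 + 0.0518 × 49.945
= 3.79112 + 3.49323 + 35.34727 + 2.64809 + 2.58715 = 47.86686 amu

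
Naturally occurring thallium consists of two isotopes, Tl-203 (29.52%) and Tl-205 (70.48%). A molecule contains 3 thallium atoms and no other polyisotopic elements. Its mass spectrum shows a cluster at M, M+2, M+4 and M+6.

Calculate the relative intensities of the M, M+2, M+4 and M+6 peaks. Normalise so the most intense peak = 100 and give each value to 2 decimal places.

5.85 : 41.88 : 100.00 : 79.58

Each Tl atom is independently Tl-203 (p = 0.2952) or Tl-205 (q = 0.7048); the cluster is the binomial expansion (p + q)^3.
P(M) = 0.2952^3 = 0.025725
P(M+2) = 3 × 0.2952^2 × 0.7048^1 = 0.184255
P(M+4) = 3 × 0.2952^1 × 0.7048^2 = 0.439916
P(M+6) = 0.7048^3 = 0.350104
The M+4 peak is largest (0.439916); scaling to 100 gives 5.85 : 41.88 : 100.00 : 79.58.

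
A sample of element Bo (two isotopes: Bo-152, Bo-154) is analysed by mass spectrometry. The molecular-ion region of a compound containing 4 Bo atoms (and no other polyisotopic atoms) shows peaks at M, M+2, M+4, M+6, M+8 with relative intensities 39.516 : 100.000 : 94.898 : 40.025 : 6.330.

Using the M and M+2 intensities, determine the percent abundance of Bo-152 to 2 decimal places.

61.25%

Write p for the Bo-152 fraction. I(M+2)/I(M) = [C(4,1)·p^3·(1−p)] / p^4 = 4·(1−p)/p = 100.000/39.516 = 2.5306
(1−p)/p = 2.5306/4 = 0.6327  ⇒  p = 1/(1 + 0.6327) = 0.6125
Bo-152: 61.25%, Bo-154: 38.75%.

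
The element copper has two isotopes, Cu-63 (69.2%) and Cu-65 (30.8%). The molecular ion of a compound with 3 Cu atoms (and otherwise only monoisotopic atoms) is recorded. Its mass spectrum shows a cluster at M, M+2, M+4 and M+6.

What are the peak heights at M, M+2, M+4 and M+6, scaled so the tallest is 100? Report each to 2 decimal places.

74.89 : 100.00 : 44.51 : 6.60

Each Cu atom is independently Cu-63 (p = 0.692) or Cu-65 (q = 0.308); the cluster is the binomial expansion (p + q)^3.
P(M) = 0.692^3 = 0.331374
P(M+2) = 3 × 0.692^2 × 0.308^1 = 0.442470
P(M+4) = 3 × 0.692^1 × 0.308^2 = 0.196938
P(M+6) = 0.308^3 = 0.029218
The M+2 peak is largest (0.442470); scaling to 100 gives 74.89 : 100.00 : 44.51 : 6.60.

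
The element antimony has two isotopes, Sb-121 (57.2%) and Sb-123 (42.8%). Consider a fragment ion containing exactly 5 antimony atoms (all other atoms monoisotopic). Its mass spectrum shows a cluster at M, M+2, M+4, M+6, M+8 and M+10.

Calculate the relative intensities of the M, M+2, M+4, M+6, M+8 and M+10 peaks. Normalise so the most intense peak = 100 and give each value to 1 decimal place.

17.9 : 66.8 : 100.0 : 74.8 : 28.0 : 4.2

Each Sb atom is independently Sb-121 (p = 0.572) or Sb-123 (q = 0.428); the cluster is the binomial expansion (p + q)^5.
P(M) = 0.572^5 = 0.061232
P(M+2) = 5 × 0.572^4 × 0.428^1 = 0.229086
P(M+4) = 10 × 0.572^3 × 0.428^2 = 0.342827
P(M+6) = 10 × 0.572^2 × 0.428^3 = 0.256521
P(M+8) = 5 × 0.572^1 × 0.428^4 = 0.095971
P(M+10) = 0.428^5 = 0.014362
The M+4 peak is largest (0.342827); scaling to 100 gives 17.9 : 66.8 : 100.0 : 74.8 : 28.0 : 4.2.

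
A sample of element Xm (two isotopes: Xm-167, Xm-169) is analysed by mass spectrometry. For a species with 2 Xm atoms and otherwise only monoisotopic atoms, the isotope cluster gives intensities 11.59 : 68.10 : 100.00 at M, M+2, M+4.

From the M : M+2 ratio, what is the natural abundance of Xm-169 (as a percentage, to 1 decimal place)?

Write p for the Xm-167 fraction. I(M+2)/I(M) = [C(2,1)·p^1·(1−p)] / p^2 = 2·(1−p)/p = 68.10/11.59 = 5.8758
(1−p)/p = 5.8758/2 = 2.9379  ⇒  p = 1/(1 + 2.9379) = 0.2539
Xm-167: 25.4%, Xm-169: 74.6%.

74.6%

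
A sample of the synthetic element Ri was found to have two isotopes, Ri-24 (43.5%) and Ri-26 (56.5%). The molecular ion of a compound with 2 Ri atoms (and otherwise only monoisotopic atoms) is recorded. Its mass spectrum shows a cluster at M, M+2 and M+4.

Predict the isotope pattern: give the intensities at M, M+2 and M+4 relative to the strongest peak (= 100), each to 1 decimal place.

38.5 : 100.0 : 64.9

Expanding (0.435 + 0.565)^2:
P(M) = 0.435^2 = 0.189225
P(M+2) = 2 × 0.435^1 × 0.565^1 = 0.491550
P(M+4) = 0.565^2 = 0.319225
The M+2 peak is largest (0.491550); scaling to 100 gives 38.5 : 100.0 : 64.9.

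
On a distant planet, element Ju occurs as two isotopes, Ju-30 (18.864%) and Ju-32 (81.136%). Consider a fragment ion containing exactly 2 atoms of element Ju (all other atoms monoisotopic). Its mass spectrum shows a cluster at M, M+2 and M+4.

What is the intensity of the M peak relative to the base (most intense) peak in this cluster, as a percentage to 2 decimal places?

5.41%

Term probabilities: M 0.0356, M+2 0.3061, M+4 0.6583. Base peak = M+4.
P(M+4) = C(2,2) × 0.18864^0 × 0.81136^2 = 1 × 1.0000 × 0.65830505 = 0.658305 (base)
P(M) = C(2,0) × 0.18864^2 × 0.81136^0 = 1 × 0.03558505 × 1.0000 = 0.035585
Relative intensity = 0.035585 / 0.658305 × 100 = 5.41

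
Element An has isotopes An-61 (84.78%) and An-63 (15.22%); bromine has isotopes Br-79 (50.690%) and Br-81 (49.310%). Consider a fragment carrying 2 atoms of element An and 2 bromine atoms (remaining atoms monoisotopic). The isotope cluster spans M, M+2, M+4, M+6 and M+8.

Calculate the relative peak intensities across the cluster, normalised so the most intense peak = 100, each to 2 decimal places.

43.39 : 100.00 : 72.77 : 17.46 : 1.32

Element An pattern (n=2): 0.71876484 : 0.25807032 : 0.02316484
Bromine pattern (n=2): 0.25694761 : 0.49990478 : 0.24314761
Convolve the two distributions (both contribute in 2-u steps):
  M: 0.71876484×0.25694761 = 0.184685
  M+2: 0.71876484×0.49990478 + 0.25807032×0.25694761 = 0.425625
  M+4: 0.71876484×0.24314761 + 0.25807032×0.49990478 + 0.02316484×0.25694761 = 0.309729
  M+6: 0.25807032×0.24314761 + 0.02316484×0.49990478 = 0.074329
  M+8: 0.02316484×0.24314761 = 0.005632
Scale to base peak (0.425625) = 100: 43.39 : 100.00 : 72.77 : 17.46 : 1.32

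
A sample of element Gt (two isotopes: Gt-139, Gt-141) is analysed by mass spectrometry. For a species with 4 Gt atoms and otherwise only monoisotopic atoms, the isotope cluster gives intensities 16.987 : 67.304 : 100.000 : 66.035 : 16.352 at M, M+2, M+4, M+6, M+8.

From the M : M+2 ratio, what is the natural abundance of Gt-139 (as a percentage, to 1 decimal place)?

50.2%

Let p = fractional abundance of Gt-139. I(M+2)/I(M) = [C(4,1)·p^3·(1−p)] / p^4 = 4·(1−p)/p = 67.304/16.987 = 3.9621
(1−p)/p = 3.9621/4 = 0.9905  ⇒  p = 1/(1 + 0.9905) = 0.5024
Gt-139: 50.2%, Gt-141: 49.8%.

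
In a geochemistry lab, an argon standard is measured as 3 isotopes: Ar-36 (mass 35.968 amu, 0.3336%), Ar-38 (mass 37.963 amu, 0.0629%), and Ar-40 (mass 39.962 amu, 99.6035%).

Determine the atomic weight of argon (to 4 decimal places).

39.9474 amu

Ar = Σ fᵢ·mᵢ = 0.003336 × 35.968 + 0.000629 × 37.963 + 0.996035 × 39.962
= 0.11999 + 0.02388 + 39.80355 = 39.94742 amu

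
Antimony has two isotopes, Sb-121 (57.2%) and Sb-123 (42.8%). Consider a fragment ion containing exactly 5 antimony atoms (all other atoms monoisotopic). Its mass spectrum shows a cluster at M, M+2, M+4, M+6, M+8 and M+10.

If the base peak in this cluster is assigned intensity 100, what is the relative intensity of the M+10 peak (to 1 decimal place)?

Term probabilities: M 0.0612, M+2 0.2291, M+4 0.3428, M+6 0.2565, M+8 0.0960, M+10 0.0144. Base peak = M+4.
P(M+4) = C(5,2) × 0.572^3 × 0.428^2 = 10 × 0.18714925 × 0.183184 = 0.342827 (base)
P(M+10) = C(5,5) × 0.572^0 × 0.428^5 = 1 × 1.0000 × 0.01436213 = 0.014362
Relative intensity = 0.014362 / 0.342827 × 100 = 4.2

4.2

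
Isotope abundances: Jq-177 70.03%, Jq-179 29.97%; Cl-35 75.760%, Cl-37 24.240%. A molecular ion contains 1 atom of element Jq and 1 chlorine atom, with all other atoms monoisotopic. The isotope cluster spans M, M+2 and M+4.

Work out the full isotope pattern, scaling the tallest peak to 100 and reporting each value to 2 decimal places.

Element Jq pattern (n=1): 0.7003 : 0.2997
Chlorine pattern (n=1): 0.7576 : 0.2424
Convolve the two distributions (both contribute in 2-u steps):
  M: 0.7003×0.7576 = 0.530547
  M+2: 0.7003×0.2424 + 0.2997×0.7576 = 0.396805
  M+4: 0.2997×0.2424 = 0.072647
Scale to base peak (0.530547) = 100: 100.00 : 74.79 : 13.69

100.00 : 74.79 : 13.69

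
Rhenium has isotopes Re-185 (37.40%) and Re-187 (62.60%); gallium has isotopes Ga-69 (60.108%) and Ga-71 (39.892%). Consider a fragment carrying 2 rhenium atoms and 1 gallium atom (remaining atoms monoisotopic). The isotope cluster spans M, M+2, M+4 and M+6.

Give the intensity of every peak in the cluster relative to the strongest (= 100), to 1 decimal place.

Rhenium pattern (n=2): 0.139876 : 0.468248 : 0.391876
Gallium pattern (n=1): 0.60108 : 0.39892
Convolve the two distributions (both contribute in 2-u steps):
  M: 0.139876×0.60108 = 0.084077
  M+2: 0.139876×0.39892 + 0.468248×0.60108 = 0.337254
  M+4: 0.468248×0.39892 + 0.391876×0.60108 = 0.422342
  M+6: 0.391876×0.39892 = 0.156327
Scale to base peak (0.422342) = 100: 19.9 : 79.9 : 100.0 : 37.0

19.9 : 79.9 : 100.0 : 37.0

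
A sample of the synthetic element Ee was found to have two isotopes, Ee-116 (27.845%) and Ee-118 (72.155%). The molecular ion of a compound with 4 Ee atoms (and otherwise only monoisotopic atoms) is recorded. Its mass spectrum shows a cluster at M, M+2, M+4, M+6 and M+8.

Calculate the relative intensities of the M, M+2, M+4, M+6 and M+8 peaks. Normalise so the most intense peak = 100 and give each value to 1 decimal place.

1.4 : 14.9 : 57.9 : 100.0 : 64.8

Each Ee atom is independently Ee-116 (p = 0.27845) or Ee-118 (q = 0.72155); the cluster is the binomial expansion (p + q)^4.
P(M) = 0.27845^4 = 0.006012
P(M+2) = 4 × 0.27845^3 × 0.72155^1 = 0.062311
P(M+4) = 6 × 0.27845^2 × 0.72155^2 = 0.242202
P(M+6) = 4 × 0.27845^1 × 0.72155^3 = 0.418414
P(M+8) = 0.72155^4 = 0.271060
The M+6 peak is largest (0.418414); scaling to 100 gives 1.4 : 14.9 : 57.9 : 100.0 : 64.8.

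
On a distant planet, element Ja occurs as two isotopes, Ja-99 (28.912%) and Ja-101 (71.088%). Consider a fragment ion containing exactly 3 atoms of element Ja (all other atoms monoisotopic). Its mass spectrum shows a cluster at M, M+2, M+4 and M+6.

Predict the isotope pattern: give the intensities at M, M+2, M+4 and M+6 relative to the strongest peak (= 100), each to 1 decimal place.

5.5 : 40.7 : 100.0 : 82.0

Expanding (0.28912 + 0.71088)^3:
P(M) = 0.28912^3 = 0.024168
P(M+2) = 3 × 0.28912^2 × 0.71088^1 = 0.178268
P(M+4) = 3 × 0.28912^1 × 0.71088^2 = 0.438321
P(M+6) = 0.71088^3 = 0.359243
The M+4 peak is largest (0.438321); scaling to 100 gives 5.5 : 40.7 : 100.0 : 82.0.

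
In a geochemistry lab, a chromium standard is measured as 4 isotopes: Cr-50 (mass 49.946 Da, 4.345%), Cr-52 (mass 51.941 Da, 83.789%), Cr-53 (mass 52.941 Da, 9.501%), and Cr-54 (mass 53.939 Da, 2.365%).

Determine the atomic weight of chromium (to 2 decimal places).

52.00 Da

Average mass = Σ (abundance × isotope mass) = 0.04345 × 49.946 + 0.83789 × 51.941 + 0.09501 × 52.941 + 0.02365 × 53.939
= 2.1702 + 43.5208 + 5.0299 + 1.2757 = 51.9966 Da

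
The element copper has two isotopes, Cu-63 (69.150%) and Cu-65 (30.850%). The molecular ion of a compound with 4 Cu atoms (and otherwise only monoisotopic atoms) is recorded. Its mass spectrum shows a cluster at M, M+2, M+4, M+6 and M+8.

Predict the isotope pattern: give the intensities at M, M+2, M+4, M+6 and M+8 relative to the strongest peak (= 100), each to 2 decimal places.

The 4 Cu atoms are independent, so intensities follow the terms of (0.69150 + 0.30850)^4.
P(M) = 0.69150^4 = 0.228649
P(M+2) = 4 × 0.69150^3 × 0.30850^1 = 0.408030
P(M+4) = 6 × 0.69150^2 × 0.30850^2 = 0.273052
P(M+6) = 4 × 0.69150^1 × 0.30850^3 = 0.081212
P(M+8) = 0.30850^4 = 0.009058
The M+2 peak is largest (0.408030); scaling to 100 gives 56.04 : 100.00 : 66.92 : 19.90 : 2.22.

56.04 : 100.00 : 66.92 : 19.90 : 2.22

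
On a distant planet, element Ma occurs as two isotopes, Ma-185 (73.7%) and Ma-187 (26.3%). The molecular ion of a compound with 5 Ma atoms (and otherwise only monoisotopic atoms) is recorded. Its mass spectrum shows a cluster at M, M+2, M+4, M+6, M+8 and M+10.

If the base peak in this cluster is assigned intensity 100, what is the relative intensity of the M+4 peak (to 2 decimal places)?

71.37

Term probabilities: M 0.2174, M+2 0.3880, M+4 0.2769, M+6 0.0988, M+8 0.0176, M+10 0.0013. Base peak = M+2.
P(M+2) = C(5,1) × 0.737^4 × 0.263^1 = 5 × 0.29503256 × 0.2630 = 0.387968 (base)
P(M+4) = C(5,2) × 0.737^3 × 0.263^2 = 10 × 0.40031555 × 0.069169 = 0.276894
Relative intensity = 0.276894 / 0.387968 × 100 = 71.37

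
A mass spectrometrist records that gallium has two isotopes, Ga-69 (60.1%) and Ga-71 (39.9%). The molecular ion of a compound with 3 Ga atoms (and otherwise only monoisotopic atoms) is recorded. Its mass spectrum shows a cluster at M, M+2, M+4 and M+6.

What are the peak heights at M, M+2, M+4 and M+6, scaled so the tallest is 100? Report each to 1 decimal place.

The 3 Ga atoms are independent, so intensities follow the terms of (0.601 + 0.399)^3.
P(M) = 0.601^3 = 0.217082
P(M+2) = 3 × 0.601^2 × 0.399^1 = 0.432358
P(M+4) = 3 × 0.601^1 × 0.399^2 = 0.287039
P(M+6) = 0.399^3 = 0.063521
The M+2 peak is largest (0.432358); scaling to 100 gives 50.2 : 100.0 : 66.4 : 14.7.

50.2 : 100.0 : 66.4 : 14.7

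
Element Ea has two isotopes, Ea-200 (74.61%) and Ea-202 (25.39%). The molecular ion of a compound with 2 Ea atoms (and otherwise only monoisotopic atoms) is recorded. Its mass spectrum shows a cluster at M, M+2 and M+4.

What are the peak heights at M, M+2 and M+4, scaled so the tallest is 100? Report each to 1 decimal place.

100.0 : 68.1 : 11.6

Expanding (0.7461 + 0.2539)^2:
P(M) = 0.7461^2 = 0.556665
P(M+2) = 2 × 0.7461^1 × 0.2539^1 = 0.378870
P(M+4) = 0.2539^2 = 0.064465
The M peak is largest (0.556665); scaling to 100 gives 100.0 : 68.1 : 11.6.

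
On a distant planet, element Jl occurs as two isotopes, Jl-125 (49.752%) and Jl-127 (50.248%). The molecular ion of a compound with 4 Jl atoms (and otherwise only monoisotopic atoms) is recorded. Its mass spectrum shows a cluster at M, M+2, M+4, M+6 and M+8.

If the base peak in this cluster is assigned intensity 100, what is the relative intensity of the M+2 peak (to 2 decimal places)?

Term probabilities: M 0.0613, M+2 0.2475, M+4 0.3750, M+6 0.2525, M+8 0.0637. Base peak = M+4.
P(M+4) = C(4,2) × 0.49752^2 × 0.50248^2 = 6 × 0.24752615 × 0.25248615 = 0.374982 (base)
P(M+2) = C(4,1) × 0.49752^3 × 0.50248^1 = 4 × 0.12314921 × 0.50248 = 0.247520
Relative intensity = 0.247520 / 0.374982 × 100 = 66.01

66.01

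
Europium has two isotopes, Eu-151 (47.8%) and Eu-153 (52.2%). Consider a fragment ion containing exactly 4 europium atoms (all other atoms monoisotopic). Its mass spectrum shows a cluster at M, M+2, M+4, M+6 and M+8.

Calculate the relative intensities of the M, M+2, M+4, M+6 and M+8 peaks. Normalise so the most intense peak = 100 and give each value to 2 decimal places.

Expanding (0.478 + 0.522)^4:
P(M) = 0.478^4 = 0.052205
P(M+2) = 4 × 0.478^3 × 0.522^1 = 0.228042
P(M+4) = 6 × 0.478^2 × 0.522^2 = 0.373549
P(M+6) = 4 × 0.478^1 × 0.522^3 = 0.271956
P(M+8) = 0.522^4 = 0.074248
The M+4 peak is largest (0.373549); scaling to 100 gives 13.98 : 61.05 : 100.00 : 72.80 : 19.88.

13.98 : 61.05 : 100.00 : 72.80 : 19.88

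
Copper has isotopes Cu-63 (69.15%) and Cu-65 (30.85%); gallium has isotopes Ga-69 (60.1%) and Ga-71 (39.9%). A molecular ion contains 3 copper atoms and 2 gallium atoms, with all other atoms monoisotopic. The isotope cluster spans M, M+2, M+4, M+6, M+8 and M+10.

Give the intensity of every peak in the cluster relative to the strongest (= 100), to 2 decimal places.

35.52 : 94.71 : 100.00 : 52.28 : 13.54 : 1.39

Copper pattern (n=3): 0.33065611 : 0.44254842 : 0.19743483 : 0.02936064
Gallium pattern (n=2): 0.361201 : 0.479598 : 0.159201
Convolve the two distributions (both contribute in 2-u steps):
  M: 0.33065611×0.361201 = 0.119433
  M+2: 0.33065611×0.479598 + 0.44254842×0.361201 = 0.318431
  M+4: 0.33065611×0.159201 + 0.44254842×0.479598 + 0.19743483×0.361201 = 0.336200
  M+6: 0.44254842×0.159201 + 0.19743483×0.479598 + 0.02936064×0.361201 = 0.175749
  M+8: 0.19743483×0.159201 + 0.02936064×0.479598 = 0.045513
  M+10: 0.02936064×0.159201 = 0.004674
Scale to base peak (0.336200) = 100: 35.52 : 94.71 : 100.00 : 52.28 : 13.54 : 1.39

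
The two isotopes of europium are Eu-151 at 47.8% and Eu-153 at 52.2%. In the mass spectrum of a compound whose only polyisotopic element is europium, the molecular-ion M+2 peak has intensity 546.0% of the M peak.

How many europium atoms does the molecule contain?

For n independent Eu atoms, I(M+2)/I(M) = n · (abundance Eu-153) / (abundance Eu-151) = n · 0.522/0.478.
n = 5.460 × 0.478/0.522 = 5.00 ≈ 5

5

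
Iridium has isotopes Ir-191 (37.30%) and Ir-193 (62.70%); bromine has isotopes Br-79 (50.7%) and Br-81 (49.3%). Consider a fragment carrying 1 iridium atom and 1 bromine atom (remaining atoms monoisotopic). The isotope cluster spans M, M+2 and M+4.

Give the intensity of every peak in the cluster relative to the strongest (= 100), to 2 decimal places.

Iridium pattern (n=1): 0.3730 : 0.6270
Bromine pattern (n=1): 0.5070 : 0.4930
Convolve the two distributions (both contribute in 2-u steps):
  M: 0.3730×0.5070 = 0.189111
  M+2: 0.3730×0.4930 + 0.6270×0.5070 = 0.501778
  M+4: 0.6270×0.4930 = 0.309111
Scale to base peak (0.501778) = 100: 37.69 : 100.00 : 61.60

37.69 : 100.00 : 61.60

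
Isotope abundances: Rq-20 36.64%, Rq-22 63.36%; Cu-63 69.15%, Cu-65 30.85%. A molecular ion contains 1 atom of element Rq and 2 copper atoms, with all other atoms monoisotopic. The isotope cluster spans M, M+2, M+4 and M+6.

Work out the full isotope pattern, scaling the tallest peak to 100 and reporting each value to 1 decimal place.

38.1 : 100.0 : 66.4 : 13.1

Element Rq pattern (n=1): 0.3664 : 0.6336
Copper pattern (n=2): 0.47817225 : 0.4266555 : 0.09517225
Convolve the two distributions (both contribute in 2-u steps):
  M: 0.3664×0.47817225 = 0.175202
  M+2: 0.3664×0.4266555 + 0.6336×0.47817225 = 0.459297
  M+4: 0.3664×0.09517225 + 0.6336×0.4266555 = 0.305200
  M+6: 0.6336×0.09517225 = 0.060301
Scale to base peak (0.459297) = 100: 38.1 : 100.0 : 66.4 : 13.1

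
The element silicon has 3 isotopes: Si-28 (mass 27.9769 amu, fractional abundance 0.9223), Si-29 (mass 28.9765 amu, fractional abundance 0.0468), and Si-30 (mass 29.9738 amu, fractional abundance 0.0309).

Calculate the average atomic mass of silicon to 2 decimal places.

The abundance-weighted mean is 0.9223 × 27.9769 + 0.0468 × 28.9765 + 0.0309 × 29.9738
= 25.80309 + 1.35610 + 0.92619 = 28.08538 amu

28.09 amu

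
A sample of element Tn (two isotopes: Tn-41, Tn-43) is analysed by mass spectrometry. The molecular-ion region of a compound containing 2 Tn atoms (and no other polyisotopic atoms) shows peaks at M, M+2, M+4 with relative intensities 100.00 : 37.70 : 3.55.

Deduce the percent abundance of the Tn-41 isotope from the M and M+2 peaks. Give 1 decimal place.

84.1%

If p is the fraction of Tn that is Tn-41, then I(M+2)/I(M) = [C(2,1)·p^1·(1−p)] / p^2 = 2·(1−p)/p = 37.70/100.00 = 0.3770
(1−p)/p = 0.3770/2 = 0.1885  ⇒  p = 1/(1 + 0.1885) = 0.8414
Tn-41: 84.1%, Tn-43: 15.9%.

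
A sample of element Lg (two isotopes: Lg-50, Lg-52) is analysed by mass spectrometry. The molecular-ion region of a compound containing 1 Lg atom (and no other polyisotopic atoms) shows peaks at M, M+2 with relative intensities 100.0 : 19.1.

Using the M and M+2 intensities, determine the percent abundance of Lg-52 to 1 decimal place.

16.0%

If p is the fraction of Lg that is Lg-50, then I(M+2)/I(M) = [C(1,1)·p^0·(1−p)] / p^1 = 1·(1−p)/p = 19.1/100.0 = 0.1910
(1−p)/p = 0.1910/1 = 0.1910  ⇒  p = 1/(1 + 0.1910) = 0.8396
Lg-50: 84.0%, Lg-52: 16.0%.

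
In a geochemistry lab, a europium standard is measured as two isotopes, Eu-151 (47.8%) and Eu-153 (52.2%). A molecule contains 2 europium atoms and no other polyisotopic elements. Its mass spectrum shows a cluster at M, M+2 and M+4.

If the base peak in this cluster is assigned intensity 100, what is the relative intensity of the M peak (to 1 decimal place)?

(0.478 + 0.522)^2 gives M 0.2285, M+2 0.4990, M+4 0.2725; the largest is M+2.
P(M+2) = C(2,1) × 0.478^1 × 0.522^1 = 2 × 0.4780 × 0.5220 = 0.499032 (base)
P(M) = C(2,0) × 0.478^2 × 0.522^0 = 1 × 0.228484 × 1.0000 = 0.228484
Relative intensity = 0.228484 / 0.499032 × 100 = 45.8

45.8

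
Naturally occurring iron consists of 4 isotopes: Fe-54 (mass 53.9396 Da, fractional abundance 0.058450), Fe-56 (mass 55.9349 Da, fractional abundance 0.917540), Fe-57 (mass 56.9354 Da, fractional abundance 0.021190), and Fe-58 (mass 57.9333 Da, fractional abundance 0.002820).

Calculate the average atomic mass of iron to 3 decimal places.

55.845 Da

Weight each isotope mass by its fractional abundance: 0.058450 × 53.9396 + 0.917540 × 55.9349 + 0.021190 × 56.9354 + 0.002820 × 57.9333
= 3.15277 + 51.32251 + 1.20646 + 0.16337 = 55.84511 Da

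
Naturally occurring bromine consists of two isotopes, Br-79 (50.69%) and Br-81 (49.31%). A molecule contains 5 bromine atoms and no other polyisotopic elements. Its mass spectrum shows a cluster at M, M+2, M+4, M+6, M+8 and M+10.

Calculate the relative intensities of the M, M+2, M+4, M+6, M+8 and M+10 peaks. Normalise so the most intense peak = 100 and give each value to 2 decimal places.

10.57 : 51.40 : 100.00 : 97.28 : 47.31 : 9.21

The 5 Br atoms are independent, so intensities follow the terms of (0.5069 + 0.4931)^5.
P(M) = 0.5069^5 = 0.033467
P(M+2) = 5 × 0.5069^4 × 0.4931^1 = 0.162777
P(M+4) = 10 × 0.5069^3 × 0.4931^2 = 0.316692
P(M+6) = 10 × 0.5069^2 × 0.4931^3 = 0.308070
P(M+8) = 5 × 0.5069^1 × 0.4931^4 = 0.149842
P(M+10) = 0.4931^5 = 0.029152
The M+4 peak is largest (0.316692); scaling to 100 gives 10.57 : 51.40 : 100.00 : 97.28 : 47.31 : 9.21.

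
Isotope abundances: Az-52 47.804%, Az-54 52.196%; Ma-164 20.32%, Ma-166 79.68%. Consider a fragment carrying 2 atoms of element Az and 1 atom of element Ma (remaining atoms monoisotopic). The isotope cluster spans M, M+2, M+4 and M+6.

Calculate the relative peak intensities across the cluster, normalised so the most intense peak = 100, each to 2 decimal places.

Element Az pattern (n=2): 0.22852224 : 0.49903552 : 0.27244224
Element Ma pattern (n=1): 0.2032 : 0.7968
Convolve the two distributions (both contribute in 2-u steps):
  M: 0.22852224×0.2032 = 0.046436
  M+2: 0.22852224×0.7968 + 0.49903552×0.2032 = 0.283491
  M+4: 0.49903552×0.7968 + 0.27244224×0.2032 = 0.452992
  M+6: 0.27244224×0.7968 = 0.217082
Scale to base peak (0.452992) = 100: 10.25 : 62.58 : 100.00 : 47.92

10.25 : 62.58 : 100.00 : 47.92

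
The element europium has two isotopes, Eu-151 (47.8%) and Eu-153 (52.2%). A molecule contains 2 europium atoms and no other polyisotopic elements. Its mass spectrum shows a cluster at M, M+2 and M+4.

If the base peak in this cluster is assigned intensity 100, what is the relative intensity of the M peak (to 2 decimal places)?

45.79

Binomial terms of (0.478 + 0.522)^2: M 0.2285, M+2 0.4990, M+4 0.2725 → M+2 is the base peak.
P(M+2) = C(2,1) × 0.478^1 × 0.522^1 = 2 × 0.4780 × 0.5220 = 0.499032 (base)
P(M) = C(2,0) × 0.478^2 × 0.522^0 = 1 × 0.228484 × 1.0000 = 0.228484
Relative intensity = 0.228484 / 0.499032 × 100 = 45.79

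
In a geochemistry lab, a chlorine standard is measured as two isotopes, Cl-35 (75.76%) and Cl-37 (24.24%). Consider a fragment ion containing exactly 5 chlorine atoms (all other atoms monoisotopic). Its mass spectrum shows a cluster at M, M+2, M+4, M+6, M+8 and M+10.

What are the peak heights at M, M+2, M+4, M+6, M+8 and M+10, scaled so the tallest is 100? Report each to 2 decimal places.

Each Cl atom is independently Cl-35 (p = 0.7576) or Cl-37 (q = 0.2424); the cluster is the binomial expansion (p + q)^5.
P(M) = 0.7576^5 = 0.249574
P(M+2) = 5 × 0.7576^4 × 0.2424^1 = 0.399266
P(M+4) = 10 × 0.7576^3 × 0.2424^2 = 0.255497
P(M+6) = 10 × 0.7576^2 × 0.2424^3 = 0.081748
P(M+8) = 5 × 0.7576^1 × 0.2424^4 = 0.013078
P(M+10) = 0.2424^5 = 0.000837
The M+2 peak is largest (0.399266); scaling to 100 gives 62.51 : 100.00 : 63.99 : 20.47 : 3.28 : 0.21.

62.51 : 100.00 : 63.99 : 20.47 : 3.28 : 0.21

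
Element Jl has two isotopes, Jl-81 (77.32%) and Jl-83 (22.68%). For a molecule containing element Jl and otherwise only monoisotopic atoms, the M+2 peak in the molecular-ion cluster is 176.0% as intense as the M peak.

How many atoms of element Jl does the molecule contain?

6

The M+2/M ratio from n Jl atoms is n · q/p = n · 0.2268/0.7732.
n = 1.760 × 0.7732/0.2268 = 6.00 ≈ 6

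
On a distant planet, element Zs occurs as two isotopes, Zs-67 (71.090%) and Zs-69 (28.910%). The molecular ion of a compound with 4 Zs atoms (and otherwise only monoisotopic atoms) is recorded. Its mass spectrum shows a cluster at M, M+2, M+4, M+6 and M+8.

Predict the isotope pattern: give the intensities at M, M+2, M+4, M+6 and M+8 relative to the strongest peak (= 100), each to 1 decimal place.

Each Zs atom is independently Zs-67 (p = 0.71090) or Zs-69 (q = 0.28910); the cluster is the binomial expansion (p + q)^4.
P(M) = 0.71090^4 = 0.255408
P(M+2) = 4 × 0.71090^3 × 0.28910^1 = 0.415464
P(M+4) = 6 × 0.71090^2 × 0.28910^2 = 0.253434
P(M+6) = 4 × 0.71090^1 × 0.28910^3 = 0.068709
P(M+8) = 0.28910^4 = 0.006985
The M+2 peak is largest (0.415464); scaling to 100 gives 61.5 : 100.0 : 61.0 : 16.5 : 1.7.

61.5 : 100.0 : 61.0 : 16.5 : 1.7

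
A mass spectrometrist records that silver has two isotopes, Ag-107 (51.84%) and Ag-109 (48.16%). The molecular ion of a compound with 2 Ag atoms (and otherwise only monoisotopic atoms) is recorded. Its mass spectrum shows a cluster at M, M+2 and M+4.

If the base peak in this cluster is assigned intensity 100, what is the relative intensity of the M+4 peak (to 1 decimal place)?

46.5

Binomial terms of (0.5184 + 0.4816)^2: M 0.2687, M+2 0.4993, M+4 0.2319 → M+2 is the base peak.
P(M+2) = C(2,1) × 0.5184^1 × 0.4816^1 = 2 × 0.5184 × 0.4816 = 0.499323 (base)
P(M+4) = C(2,2) × 0.5184^0 × 0.4816^2 = 1 × 1.0000 × 0.23193856 = 0.231939
Relative intensity = 0.231939 / 0.499323 × 100 = 46.5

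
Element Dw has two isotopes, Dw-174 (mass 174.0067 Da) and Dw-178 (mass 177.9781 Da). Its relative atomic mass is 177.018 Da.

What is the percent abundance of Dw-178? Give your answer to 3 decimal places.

With x = fraction of Dw-174 (so Dw-178 is 1 − x):
174.0067·x + 177.9781·(1 − x) = 177.018
(174.0067 − 177.9781)·x = 177.018 − 177.9781
x = -0.9601 / -3.9714 = 0.24175 → 24.175% Dw-174, 75.825% Dw-178.

75.825%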